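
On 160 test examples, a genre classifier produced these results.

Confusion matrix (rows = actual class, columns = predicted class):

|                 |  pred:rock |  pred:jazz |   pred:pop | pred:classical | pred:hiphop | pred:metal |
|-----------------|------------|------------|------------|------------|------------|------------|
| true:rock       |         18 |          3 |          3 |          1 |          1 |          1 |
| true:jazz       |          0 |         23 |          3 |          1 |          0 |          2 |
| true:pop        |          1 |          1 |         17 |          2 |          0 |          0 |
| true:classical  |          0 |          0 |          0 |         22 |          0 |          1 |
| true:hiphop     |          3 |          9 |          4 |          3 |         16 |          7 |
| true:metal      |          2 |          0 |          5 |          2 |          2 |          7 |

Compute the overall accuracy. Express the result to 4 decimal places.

0.6438

Accuracy = trace / total = (18+23+17+22+16+7=103) / 160 = 103/160 = 0.6438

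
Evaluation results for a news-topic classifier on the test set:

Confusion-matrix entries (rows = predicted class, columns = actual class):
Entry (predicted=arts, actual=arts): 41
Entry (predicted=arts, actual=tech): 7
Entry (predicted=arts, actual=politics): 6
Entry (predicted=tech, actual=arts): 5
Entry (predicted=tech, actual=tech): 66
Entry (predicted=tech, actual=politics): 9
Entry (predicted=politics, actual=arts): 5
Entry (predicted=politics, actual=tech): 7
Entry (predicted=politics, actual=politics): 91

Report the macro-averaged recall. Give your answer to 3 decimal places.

0.829

Per-class recall (TP/(TP+FN)):
  arts: TP=41, FN=5+5=10 → 41/51 = 0.8039
  tech: TP=66, FN=7+7=14 → 66/80 = 0.8250
  politics: TP=91, FN=6+9=15 → 91/106 = 0.8585
Macro-recall = mean = (0.8039 + 0.8250 + 0.8585) / 3 = 0.829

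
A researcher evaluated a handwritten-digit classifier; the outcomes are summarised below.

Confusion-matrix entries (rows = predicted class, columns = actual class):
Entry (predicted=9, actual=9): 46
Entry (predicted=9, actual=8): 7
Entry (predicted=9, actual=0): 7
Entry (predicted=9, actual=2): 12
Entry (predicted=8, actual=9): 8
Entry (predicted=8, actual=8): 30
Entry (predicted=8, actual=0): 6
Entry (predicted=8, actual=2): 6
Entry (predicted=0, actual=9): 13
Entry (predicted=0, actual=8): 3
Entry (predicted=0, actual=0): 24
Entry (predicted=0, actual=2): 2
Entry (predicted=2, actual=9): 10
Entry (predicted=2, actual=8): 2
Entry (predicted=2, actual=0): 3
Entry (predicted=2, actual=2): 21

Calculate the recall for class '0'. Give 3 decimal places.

0.600

Treat '0' as positive and all other classes as negative.
recall = TP/(TP+FN).
0: TP=24, FN=7+6+3=16 → 24/40 = 0.6000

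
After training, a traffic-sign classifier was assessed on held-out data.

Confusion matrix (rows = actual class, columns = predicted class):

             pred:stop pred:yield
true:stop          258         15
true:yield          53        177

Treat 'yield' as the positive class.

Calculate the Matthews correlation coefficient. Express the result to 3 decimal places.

0.733

MCC = (TP·TN − FP·FN) / √((TP+FP)(TP+FN)(TN+FP)(TN+FN))
Numerator = 177·258 − 15·53 = 44871
Denominator = √(192·230·273·311) = √3749316480 = 61231.6624
MCC = 44871 / 61231.6624 = 0.733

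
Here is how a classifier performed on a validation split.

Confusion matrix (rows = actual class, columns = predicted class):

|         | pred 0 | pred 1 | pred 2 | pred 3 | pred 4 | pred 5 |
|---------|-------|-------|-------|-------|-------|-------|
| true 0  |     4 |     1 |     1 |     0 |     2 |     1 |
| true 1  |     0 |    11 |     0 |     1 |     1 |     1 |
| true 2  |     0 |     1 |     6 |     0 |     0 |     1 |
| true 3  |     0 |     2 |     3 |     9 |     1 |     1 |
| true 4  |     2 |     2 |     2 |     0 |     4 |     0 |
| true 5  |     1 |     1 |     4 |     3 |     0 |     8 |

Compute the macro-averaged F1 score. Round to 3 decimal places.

Per-class F1 score (2·TP/(2·TP+FP+FN)):
  0: TP=4, FP=0+0+0+2+1=3, FN=1+1+0+2+1=5 → 8/16 = 0.5000
  1: TP=11, FP=1+1+2+2+1=7, FN=0+0+1+1+1=3 → 22/32 = 0.6875
  2: TP=6, FP=1+0+3+2+4=10, FN=0+1+0+0+1=2 → 12/24 = 0.5000
  3: TP=9, FP=0+1+0+0+3=4, FN=0+2+3+1+1=7 → 18/29 = 0.6207
  4: TP=4, FP=2+1+0+1+0=4, FN=2+2+2+0+0=6 → 8/18 = 0.4444
  5: TP=8, FP=1+1+1+1+0=4, FN=1+1+4+3+0=9 → 16/29 = 0.5517
Macro-F1 score = mean = (0.5000 + 0.6875 + 0.5000 + 0.6207 + 0.4444 + 0.5517) / 6 = 0.551

0.551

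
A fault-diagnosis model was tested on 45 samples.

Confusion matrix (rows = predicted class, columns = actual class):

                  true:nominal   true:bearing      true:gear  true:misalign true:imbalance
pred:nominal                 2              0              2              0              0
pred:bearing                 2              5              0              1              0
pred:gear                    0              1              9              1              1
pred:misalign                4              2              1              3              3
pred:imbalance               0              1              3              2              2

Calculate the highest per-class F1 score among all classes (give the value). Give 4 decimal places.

0.6667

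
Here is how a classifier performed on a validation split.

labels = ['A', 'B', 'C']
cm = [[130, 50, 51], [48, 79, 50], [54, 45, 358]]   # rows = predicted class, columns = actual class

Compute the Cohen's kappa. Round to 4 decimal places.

0.4323

Observed agreement pₒ = trace/N = 567/865 = 0.65549
Expected agreement pₑ = Σ (rowᵢ·colᵢ)/N² = (232·231 + 174·177 + 459·457)/865² = 0.39313
κ = (pₒ − pₑ)/(1 − pₑ) = (0.65549 − 0.39313)/(1 − 0.39313) = 0.4323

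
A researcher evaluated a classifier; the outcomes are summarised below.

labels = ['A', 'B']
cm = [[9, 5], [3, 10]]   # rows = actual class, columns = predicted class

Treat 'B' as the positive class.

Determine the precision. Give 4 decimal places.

Precision = TP/(TP+FP) = 10/(10+5) = 10/15 = 0.6667

0.6667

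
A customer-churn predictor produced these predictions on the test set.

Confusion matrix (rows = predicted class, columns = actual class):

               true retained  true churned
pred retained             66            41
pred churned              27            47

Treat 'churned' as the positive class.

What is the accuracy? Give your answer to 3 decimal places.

0.624

Accuracy = (TP+TN)/N = (47+66)/181 = 0.624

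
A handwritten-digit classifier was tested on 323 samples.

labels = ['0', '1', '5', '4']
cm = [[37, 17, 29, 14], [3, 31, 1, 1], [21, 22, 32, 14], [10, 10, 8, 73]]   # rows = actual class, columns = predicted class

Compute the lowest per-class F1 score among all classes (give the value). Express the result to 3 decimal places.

0.403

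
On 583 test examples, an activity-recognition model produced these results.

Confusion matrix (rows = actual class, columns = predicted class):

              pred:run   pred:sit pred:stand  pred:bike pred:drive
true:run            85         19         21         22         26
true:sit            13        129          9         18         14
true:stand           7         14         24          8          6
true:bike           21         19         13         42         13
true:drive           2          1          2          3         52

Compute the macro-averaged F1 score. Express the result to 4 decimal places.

Per-class F1 score (2·TP/(2·TP+FP+FN)):
  run: TP=85, FP=13+7+21+2=43, FN=19+21+22+26=88 → 170/301 = 0.56478
  sit: TP=129, FP=19+14+19+1=53, FN=13+9+18+14=54 → 258/365 = 0.70685
  stand: TP=24, FP=21+9+13+2=45, FN=7+14+8+6=35 → 48/128 = 0.37500
  bike: TP=42, FP=22+18+8+3=51, FN=21+19+13+13=66 → 84/201 = 0.41791
  drive: TP=52, FP=26+14+6+13=59, FN=2+1+2+3=8 → 104/171 = 0.60819
Macro-F1 score = mean = (0.56478 + 0.70685 + 0.37500 + 0.41791 + 0.60819) / 5 = 0.5345

0.5345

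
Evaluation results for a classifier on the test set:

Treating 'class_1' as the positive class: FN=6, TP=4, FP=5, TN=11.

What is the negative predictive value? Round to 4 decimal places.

NPV = TN/(TN+FN) = 11/(11+6) = 0.6471

0.6471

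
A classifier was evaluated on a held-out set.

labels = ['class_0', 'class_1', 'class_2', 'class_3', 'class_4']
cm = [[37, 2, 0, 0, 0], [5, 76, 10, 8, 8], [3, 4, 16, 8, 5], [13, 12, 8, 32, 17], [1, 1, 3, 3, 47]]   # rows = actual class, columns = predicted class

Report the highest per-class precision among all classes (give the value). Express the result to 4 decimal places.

Per-class precision (TP/(TP+FP)):
  class_0: TP=37, FP=5+3+13+1=22 → 37/59 = 0.62712
  class_1: TP=76, FP=2+4+12+1=19 → 76/95 = 0.80000
  class_2: TP=16, FP=0+10+8+3=21 → 16/37 = 0.43243
  class_3: TP=32, FP=0+8+8+3=19 → 32/51 = 0.62745
  class_4: TP=47, FP=0+8+5+17=30 → 47/77 = 0.61039
Highest is class 'class_1' with precision = 0.8000.

0.8000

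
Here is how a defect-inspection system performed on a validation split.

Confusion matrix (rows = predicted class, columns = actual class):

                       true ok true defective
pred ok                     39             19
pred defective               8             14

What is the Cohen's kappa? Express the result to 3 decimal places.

0.267

Observed agreement pₒ = trace/N = 53/80 = 0.6625
Expected agreement pₑ = Σ (rowᵢ·colᵢ)/N² = (47·58 + 33·22)/80² = 0.5394
κ = (pₒ − pₑ)/(1 − pₑ) = (0.6625 − 0.5394)/(1 − 0.5394) = 0.267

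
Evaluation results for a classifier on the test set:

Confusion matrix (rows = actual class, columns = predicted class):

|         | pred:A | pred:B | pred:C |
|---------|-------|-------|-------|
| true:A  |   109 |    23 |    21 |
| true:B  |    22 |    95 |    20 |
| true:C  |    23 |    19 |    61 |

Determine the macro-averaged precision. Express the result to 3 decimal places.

Per-class precision (TP/(TP+FP)):
  A: TP=109, FP=22+23=45 → 109/154 = 0.7078
  B: TP=95, FP=23+19=42 → 95/137 = 0.6934
  C: TP=61, FP=21+20=41 → 61/102 = 0.5980
Macro-precision = mean = (0.7078 + 0.6934 + 0.5980) / 3 = 0.666

0.666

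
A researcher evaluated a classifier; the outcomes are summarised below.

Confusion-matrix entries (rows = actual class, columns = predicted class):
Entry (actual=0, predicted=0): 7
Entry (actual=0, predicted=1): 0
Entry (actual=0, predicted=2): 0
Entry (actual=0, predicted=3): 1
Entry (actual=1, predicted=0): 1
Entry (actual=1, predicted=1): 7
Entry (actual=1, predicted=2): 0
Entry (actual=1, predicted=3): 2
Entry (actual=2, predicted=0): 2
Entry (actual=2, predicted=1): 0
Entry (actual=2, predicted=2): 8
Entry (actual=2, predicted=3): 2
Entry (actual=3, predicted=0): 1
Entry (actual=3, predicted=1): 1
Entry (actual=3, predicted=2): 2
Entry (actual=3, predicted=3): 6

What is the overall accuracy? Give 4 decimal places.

Accuracy = trace / total = (7+7+8+6=28) / 40 = 28/40 = 0.7000

0.7000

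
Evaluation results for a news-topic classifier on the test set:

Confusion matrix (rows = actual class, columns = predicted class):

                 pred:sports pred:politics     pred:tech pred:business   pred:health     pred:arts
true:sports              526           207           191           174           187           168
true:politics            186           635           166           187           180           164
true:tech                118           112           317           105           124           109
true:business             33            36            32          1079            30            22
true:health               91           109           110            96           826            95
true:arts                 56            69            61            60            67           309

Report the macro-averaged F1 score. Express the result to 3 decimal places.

0.502

Per-class F1 score (2·TP/(2·TP+FP+FN)):
  sports: TP=526, FP=186+118+33+91+56=484, FN=207+191+174+187+168=927 → 1052/2463 = 0.4271
  politics: TP=635, FP=207+112+36+109+69=533, FN=186+166+187+180+164=883 → 1270/2686 = 0.4728
  tech: TP=317, FP=191+166+32+110+61=560, FN=118+112+105+124+109=568 → 634/1762 = 0.3598
  business: TP=1079, FP=174+187+105+96+60=622, FN=33+36+32+30+22=153 → 2158/2933 = 0.7358
  health: TP=826, FP=187+180+124+30+67=588, FN=91+109+110+96+95=501 → 1652/2741 = 0.6027
  arts: TP=309, FP=168+164+109+22+95=558, FN=56+69+61+60+67=313 → 618/1489 = 0.4150
Macro-F1 score = mean = (0.4271 + 0.4728 + 0.3598 + 0.7358 + 0.6027 + 0.4150) / 6 = 0.502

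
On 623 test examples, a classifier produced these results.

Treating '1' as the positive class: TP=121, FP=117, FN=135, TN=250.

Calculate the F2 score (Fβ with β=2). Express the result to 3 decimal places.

0.479

Fβ = (1+β²)·TP / ((1+β²)·TP + β²·FN + FP), with β²=4
= 5·121 / (5·121 + 4·135 + 117) = 0.479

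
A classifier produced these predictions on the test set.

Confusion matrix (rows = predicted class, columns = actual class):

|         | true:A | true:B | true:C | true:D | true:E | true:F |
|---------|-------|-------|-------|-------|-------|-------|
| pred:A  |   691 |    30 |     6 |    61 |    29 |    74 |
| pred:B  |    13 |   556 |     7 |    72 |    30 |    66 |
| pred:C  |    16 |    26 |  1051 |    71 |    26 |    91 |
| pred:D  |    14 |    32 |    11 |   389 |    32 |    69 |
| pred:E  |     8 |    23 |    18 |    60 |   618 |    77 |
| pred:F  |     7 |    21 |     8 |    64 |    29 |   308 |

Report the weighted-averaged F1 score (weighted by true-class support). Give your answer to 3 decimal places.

Per-class F1 score (2·TP/(2·TP+FP+FN)):
  A: TP=691, FP=30+6+61+29+74=200, FN=13+16+14+8+7=58 → 1382/1640 = 0.8427
  B: TP=556, FP=13+7+72+30+66=188, FN=30+26+32+23+21=132 → 1112/1432 = 0.7765
  C: TP=1051, FP=16+26+71+26+91=230, FN=6+7+11+18+8=50 → 2102/2382 = 0.8825
  D: TP=389, FP=14+32+11+32+69=158, FN=61+72+71+60+64=328 → 778/1264 = 0.6155
  E: TP=618, FP=8+23+18+60+77=186, FN=29+30+26+32+29=146 → 1236/1568 = 0.7883
  F: TP=308, FP=7+21+8+64+29=129, FN=74+66+91+69+77=377 → 616/1122 = 0.5490
Weighted-F1 score = Σ (supportᵢ/N)·F1 scoreᵢ with N=4704: (749/4704)·0.8427 + (688/4704)·0.7765 + (1101/4704)·0.8825 + (717/4704)·0.6155 + (764/4704)·0.7883 + (685/4704)·0.5490 = 0.756

0.756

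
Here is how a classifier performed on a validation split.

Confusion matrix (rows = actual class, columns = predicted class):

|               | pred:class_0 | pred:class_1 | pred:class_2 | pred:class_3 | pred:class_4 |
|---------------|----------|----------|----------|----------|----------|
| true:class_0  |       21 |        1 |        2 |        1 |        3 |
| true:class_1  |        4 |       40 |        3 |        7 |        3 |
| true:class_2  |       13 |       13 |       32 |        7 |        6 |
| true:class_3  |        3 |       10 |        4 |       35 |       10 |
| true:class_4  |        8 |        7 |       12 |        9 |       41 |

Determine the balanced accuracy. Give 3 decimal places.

Balanced accuracy = mean of per-class recall.
  class_0: recall = 21/28 = 0.7500
  class_1: recall = 40/57 = 0.7018
  class_2: recall = 32/71 = 0.4507
  class_3: recall = 35/62 = 0.5645
  class_4: recall = 41/77 = 0.5325
Mean = (0.7500 + 0.7018 + 0.4507 + 0.5645 + 0.5325) / 5 = 0.600

0.600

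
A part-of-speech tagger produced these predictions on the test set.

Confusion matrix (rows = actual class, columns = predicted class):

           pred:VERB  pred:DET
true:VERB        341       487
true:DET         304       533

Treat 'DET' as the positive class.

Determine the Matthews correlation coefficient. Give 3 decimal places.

0.050

MCC = (TP·TN − FP·FN) / √((TP+FP)(TP+FN)(TN+FP)(TN+FN))
Numerator = 533·341 − 487·304 = 33705
Denominator = √(1020·837·828·645) = √455948384400 = 675239.5015
MCC = 33705 / 675239.5015 = 0.050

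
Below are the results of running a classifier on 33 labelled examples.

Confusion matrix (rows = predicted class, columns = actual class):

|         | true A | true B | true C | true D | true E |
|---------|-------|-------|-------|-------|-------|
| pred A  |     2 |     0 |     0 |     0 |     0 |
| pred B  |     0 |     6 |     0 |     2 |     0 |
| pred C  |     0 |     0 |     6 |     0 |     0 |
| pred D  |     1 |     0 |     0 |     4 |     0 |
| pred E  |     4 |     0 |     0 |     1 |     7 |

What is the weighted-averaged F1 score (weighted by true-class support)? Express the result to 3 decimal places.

Per-class F1 score (2·TP/(2·TP+FP+FN)):
  A: TP=2, FP=0+0+0+0=0, FN=0+0+1+4=5 → 4/9 = 0.4444
  B: TP=6, FP=0+0+2+0=2, FN=0+0+0+0=0 → 12/14 = 0.8571
  C: TP=6, FP=0+0+0+0=0, FN=0+0+0+0=0 → 12/12 = 1.0000
  D: TP=4, FP=1+0+0+0=1, FN=0+2+0+1=3 → 8/12 = 0.6667
  E: TP=7, FP=4+0+0+1=5, FN=0+0+0+0=0 → 14/19 = 0.7368
Weighted-F1 score = Σ (supportᵢ/N)·F1 scoreᵢ with N=33: (7/33)·0.4444 + (6/33)·0.8571 + (6/33)·1.0000 + (7/33)·0.6667 + (7/33)·0.7368 = 0.730

0.730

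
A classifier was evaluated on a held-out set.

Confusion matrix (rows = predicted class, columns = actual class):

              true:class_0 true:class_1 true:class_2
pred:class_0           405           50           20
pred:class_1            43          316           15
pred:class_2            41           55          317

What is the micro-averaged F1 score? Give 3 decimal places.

Micro-averaging pools counts across classes: ΣTP=1038, ΣFP=224, ΣFN=224.
Micro-F1 score = 2·TP/(2·TP+FP+FN) on pooled counts = 0.823 (equals overall accuracy in single-label multiclass).

0.823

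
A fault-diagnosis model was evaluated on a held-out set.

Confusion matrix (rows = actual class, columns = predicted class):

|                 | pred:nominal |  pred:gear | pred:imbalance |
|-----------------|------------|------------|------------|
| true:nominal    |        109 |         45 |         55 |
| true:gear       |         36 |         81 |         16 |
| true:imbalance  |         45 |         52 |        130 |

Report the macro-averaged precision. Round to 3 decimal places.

Per-class precision (TP/(TP+FP)):
  nominal: TP=109, FP=36+45=81 → 109/190 = 0.5737
  gear: TP=81, FP=45+52=97 → 81/178 = 0.4551
  imbalance: TP=130, FP=55+16=71 → 130/201 = 0.6468
Macro-precision = mean = (0.5737 + 0.4551 + 0.6468) / 3 = 0.559

0.559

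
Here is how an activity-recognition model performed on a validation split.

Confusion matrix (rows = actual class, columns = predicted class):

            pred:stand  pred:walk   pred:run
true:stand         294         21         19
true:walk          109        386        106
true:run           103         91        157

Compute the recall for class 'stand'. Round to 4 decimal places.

0.8802

One-vs-rest for 'stand': TP = diagonal; FP = other classes predicted 'stand'; FN = 'stand' predicted as other.
recall = TP/(TP+FN).
stand: TP=294, FN=21+19=40 → 294/334 = 0.88024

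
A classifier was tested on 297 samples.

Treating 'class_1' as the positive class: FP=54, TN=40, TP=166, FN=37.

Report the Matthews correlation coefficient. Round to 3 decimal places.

0.258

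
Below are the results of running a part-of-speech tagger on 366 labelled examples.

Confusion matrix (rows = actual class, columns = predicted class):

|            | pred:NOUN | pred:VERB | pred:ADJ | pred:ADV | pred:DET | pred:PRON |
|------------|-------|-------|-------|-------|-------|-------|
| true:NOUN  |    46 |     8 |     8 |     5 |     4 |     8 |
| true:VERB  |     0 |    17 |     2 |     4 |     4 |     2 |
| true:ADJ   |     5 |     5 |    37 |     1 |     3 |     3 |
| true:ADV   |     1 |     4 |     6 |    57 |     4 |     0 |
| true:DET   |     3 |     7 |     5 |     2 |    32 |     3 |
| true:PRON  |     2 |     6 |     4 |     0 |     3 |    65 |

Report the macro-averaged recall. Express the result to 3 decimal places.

0.679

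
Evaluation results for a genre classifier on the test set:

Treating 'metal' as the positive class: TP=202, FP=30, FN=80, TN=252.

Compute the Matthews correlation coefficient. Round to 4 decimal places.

0.6197

MCC = (TP·TN − FP·FN) / √((TP+FP)(TP+FN)(TN+FP)(TN+FN))
Numerator = 202·252 − 30·80 = 48504
Denominator = √(232·282·282·332) = √6125256576 = 78264.0184
MCC = 48504 / 78264.0184 = 0.6197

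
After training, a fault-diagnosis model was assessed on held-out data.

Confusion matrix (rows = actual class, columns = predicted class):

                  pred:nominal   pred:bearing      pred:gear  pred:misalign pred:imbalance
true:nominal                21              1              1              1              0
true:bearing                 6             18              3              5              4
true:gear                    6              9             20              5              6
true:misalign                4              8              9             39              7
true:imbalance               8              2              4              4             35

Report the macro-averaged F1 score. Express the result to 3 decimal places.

0.578

Per-class F1 score (2·TP/(2·TP+FP+FN)):
  nominal: TP=21, FP=6+6+4+8=24, FN=1+1+1+0=3 → 42/69 = 0.6087
  bearing: TP=18, FP=1+9+8+2=20, FN=6+3+5+4=18 → 36/74 = 0.4865
  gear: TP=20, FP=1+3+9+4=17, FN=6+9+5+6=26 → 40/83 = 0.4819
  misalign: TP=39, FP=1+5+5+4=15, FN=4+8+9+7=28 → 78/121 = 0.6446
  imbalance: TP=35, FP=0+4+6+7=17, FN=8+2+4+4=18 → 70/105 = 0.6667
Macro-F1 score = mean = (0.6087 + 0.4865 + 0.4819 + 0.6446 + 0.6667) / 5 = 0.578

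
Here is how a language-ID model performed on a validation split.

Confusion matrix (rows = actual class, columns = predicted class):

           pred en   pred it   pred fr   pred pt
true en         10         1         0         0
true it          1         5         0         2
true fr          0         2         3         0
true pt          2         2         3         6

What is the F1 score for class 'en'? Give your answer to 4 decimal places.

0.8333

Take TP from the diagonal, FP from the rest of the 'en' prediction marginal, FN from the rest of the 'en' actual marginal.
F1 score = 2·TP/(2·TP+FP+FN).
en: TP=10, FP=1+0+2=3, FN=1+0+0=1 → 20/24 = 0.83333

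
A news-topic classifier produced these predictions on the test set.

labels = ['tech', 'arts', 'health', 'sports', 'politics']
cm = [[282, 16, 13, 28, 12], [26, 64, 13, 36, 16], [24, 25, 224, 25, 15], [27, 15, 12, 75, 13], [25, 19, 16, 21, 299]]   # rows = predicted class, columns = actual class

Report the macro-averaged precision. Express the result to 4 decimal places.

0.6494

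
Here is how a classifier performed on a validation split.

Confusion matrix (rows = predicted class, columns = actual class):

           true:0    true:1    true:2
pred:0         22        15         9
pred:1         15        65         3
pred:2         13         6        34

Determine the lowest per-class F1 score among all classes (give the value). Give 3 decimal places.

Per-class F1 score (2·TP/(2·TP+FP+FN)):
  0: TP=22, FP=15+9=24, FN=15+13=28 → 44/96 = 0.4583
  1: TP=65, FP=15+3=18, FN=15+6=21 → 130/169 = 0.7692
  2: TP=34, FP=13+6=19, FN=9+3=12 → 68/99 = 0.6869
Lowest is class '0' with F1 score = 0.458.

0.458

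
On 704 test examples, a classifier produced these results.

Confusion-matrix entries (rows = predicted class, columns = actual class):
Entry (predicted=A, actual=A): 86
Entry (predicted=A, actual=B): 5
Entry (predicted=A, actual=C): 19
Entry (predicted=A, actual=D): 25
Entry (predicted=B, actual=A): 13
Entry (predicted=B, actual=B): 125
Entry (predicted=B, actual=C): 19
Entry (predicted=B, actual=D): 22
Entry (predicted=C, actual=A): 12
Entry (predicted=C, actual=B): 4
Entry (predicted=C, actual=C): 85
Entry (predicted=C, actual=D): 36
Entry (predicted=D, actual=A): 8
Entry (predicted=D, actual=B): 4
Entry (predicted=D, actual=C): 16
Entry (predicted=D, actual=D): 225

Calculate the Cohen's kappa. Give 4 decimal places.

Observed agreement pₒ = trace/N = 521/704 = 0.74006
Expected agreement pₑ = Σ (rowᵢ·colᵢ)/N² = (119·135 + 138·179 + 139·137 + 308·253)/704² = 0.27790
κ = (pₒ − pₑ)/(1 − pₑ) = (0.74006 − 0.27790)/(1 − 0.27790) = 0.6400

0.6400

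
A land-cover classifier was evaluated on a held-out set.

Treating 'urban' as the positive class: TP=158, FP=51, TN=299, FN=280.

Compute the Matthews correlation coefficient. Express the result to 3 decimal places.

MCC = (TP·TN − FP·FN) / √((TP+FP)(TP+FN)(TN+FP)(TN+FN))
Numerator = 158·299 − 51·280 = 32962
Denominator = √(209·438·350·579) = √18550986300 = 136202.0055
MCC = 32962 / 136202.0055 = 0.242

0.242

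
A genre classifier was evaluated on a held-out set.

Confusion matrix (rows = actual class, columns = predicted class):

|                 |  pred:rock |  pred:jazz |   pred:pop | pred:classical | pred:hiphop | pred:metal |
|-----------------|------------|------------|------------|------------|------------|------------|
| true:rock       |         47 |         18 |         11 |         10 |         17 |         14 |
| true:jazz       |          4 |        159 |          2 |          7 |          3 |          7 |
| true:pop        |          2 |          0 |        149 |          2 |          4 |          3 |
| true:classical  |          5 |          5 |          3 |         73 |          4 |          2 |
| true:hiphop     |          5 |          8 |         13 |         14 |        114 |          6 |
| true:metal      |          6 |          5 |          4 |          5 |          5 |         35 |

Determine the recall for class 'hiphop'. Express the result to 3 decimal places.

One-vs-rest for 'hiphop': TP = diagonal; FP = other classes predicted 'hiphop'; FN = 'hiphop' predicted as other.
recall = TP/(TP+FN).
hiphop: TP=114, FN=5+8+13+14+6=46 → 114/160 = 0.7125

0.713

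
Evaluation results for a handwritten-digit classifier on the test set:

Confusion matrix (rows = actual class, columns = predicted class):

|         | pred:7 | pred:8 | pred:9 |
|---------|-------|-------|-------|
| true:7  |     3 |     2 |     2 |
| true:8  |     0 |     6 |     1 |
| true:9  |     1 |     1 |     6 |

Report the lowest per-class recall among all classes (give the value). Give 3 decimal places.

0.429

Per-class recall (TP/(TP+FN)):
  7: TP=3, FN=2+2=4 → 3/7 = 0.4286
  8: TP=6, FN=0+1=1 → 6/7 = 0.8571
  9: TP=6, FN=1+1=2 → 6/8 = 0.7500
Lowest is class '7' with recall = 0.429.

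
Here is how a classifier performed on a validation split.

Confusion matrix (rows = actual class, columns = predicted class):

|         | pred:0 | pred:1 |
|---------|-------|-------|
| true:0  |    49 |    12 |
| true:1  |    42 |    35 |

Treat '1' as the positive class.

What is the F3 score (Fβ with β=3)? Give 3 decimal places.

Fβ = (1+β²)·TP / ((1+β²)·TP + β²·FN + FP), with β²=9
= 10·35 / (10·35 + 9·42 + 12) = 0.473

0.473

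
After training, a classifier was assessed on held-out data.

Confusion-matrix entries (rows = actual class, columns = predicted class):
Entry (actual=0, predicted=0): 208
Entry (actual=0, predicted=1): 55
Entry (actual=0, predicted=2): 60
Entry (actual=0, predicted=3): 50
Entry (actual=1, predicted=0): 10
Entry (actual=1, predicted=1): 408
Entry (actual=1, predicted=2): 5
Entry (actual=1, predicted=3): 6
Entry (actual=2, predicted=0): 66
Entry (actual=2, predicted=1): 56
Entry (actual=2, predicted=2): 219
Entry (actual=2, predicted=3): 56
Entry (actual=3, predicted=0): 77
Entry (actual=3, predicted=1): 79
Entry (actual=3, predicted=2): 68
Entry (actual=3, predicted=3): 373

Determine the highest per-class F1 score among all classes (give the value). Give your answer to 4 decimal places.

0.7945

Per-class F1 score (2·TP/(2·TP+FP+FN)):
  0: TP=208, FP=10+66+77=153, FN=55+60+50=165 → 416/734 = 0.56676
  1: TP=408, FP=55+56+79=190, FN=10+5+6=21 → 816/1027 = 0.79455
  2: TP=219, FP=60+5+68=133, FN=66+56+56=178 → 438/749 = 0.58478
  3: TP=373, FP=50+6+56=112, FN=77+79+68=224 → 746/1082 = 0.68946
Highest is class '1' with F1 score = 0.7945.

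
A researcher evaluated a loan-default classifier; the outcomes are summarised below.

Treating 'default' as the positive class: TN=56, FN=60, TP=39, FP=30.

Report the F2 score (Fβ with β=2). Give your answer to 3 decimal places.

Fβ = (1+β²)·TP / ((1+β²)·TP + β²·FN + FP), with β²=4
= 5·39 / (5·39 + 4·60 + 30) = 0.419

0.419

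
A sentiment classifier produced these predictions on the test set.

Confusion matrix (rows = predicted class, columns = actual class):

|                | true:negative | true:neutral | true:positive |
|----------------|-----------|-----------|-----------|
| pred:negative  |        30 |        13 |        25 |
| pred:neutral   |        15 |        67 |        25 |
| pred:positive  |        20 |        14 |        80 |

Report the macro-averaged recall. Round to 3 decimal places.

0.597

Per-class recall (TP/(TP+FN)):
  negative: TP=30, FN=15+20=35 → 30/65 = 0.4615
  neutral: TP=67, FN=13+14=27 → 67/94 = 0.7128
  positive: TP=80, FN=25+25=50 → 80/130 = 0.6154
Macro-recall = mean = (0.4615 + 0.7128 + 0.6154) / 3 = 0.597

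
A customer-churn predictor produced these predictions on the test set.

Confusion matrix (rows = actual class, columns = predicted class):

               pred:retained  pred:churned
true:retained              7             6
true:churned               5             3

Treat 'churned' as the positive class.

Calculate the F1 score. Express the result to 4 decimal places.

Precision = TP/(TP+FP) = 3/9 = 0.3333
Recall = TP/(TP+FN) = 3/8 = 0.3750
F1 = 2·TP/(2·TP+FP+FN) = 6/17 = 0.3529

0.3529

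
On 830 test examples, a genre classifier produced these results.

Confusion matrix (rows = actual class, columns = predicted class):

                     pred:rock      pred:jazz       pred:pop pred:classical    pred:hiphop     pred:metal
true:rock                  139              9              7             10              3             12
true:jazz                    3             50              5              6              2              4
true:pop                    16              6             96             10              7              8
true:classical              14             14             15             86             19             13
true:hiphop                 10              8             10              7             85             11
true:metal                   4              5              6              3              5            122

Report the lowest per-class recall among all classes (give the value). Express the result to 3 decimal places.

0.534

Per-class recall (TP/(TP+FN)):
  rock: TP=139, FN=9+7+10+3+12=41 → 139/180 = 0.7722
  jazz: TP=50, FN=3+5+6+2+4=20 → 50/70 = 0.7143
  pop: TP=96, FN=16+6+10+7+8=47 → 96/143 = 0.6713
  classical: TP=86, FN=14+14+15+19+13=75 → 86/161 = 0.5342
  hiphop: TP=85, FN=10+8+10+7+11=46 → 85/131 = 0.6489
  metal: TP=122, FN=4+5+6+3+5=23 → 122/145 = 0.8414
Lowest is class 'classical' with recall = 0.534.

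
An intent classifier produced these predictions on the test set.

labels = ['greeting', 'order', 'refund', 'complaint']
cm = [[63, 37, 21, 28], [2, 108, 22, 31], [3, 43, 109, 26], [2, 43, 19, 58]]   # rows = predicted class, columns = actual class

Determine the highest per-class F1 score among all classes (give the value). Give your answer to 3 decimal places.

0.619

Per-class F1 score (2·TP/(2·TP+FP+FN)):
  greeting: TP=63, FP=37+21+28=86, FN=2+3+2=7 → 126/219 = 0.5753
  order: TP=108, FP=2+22+31=55, FN=37+43+43=123 → 216/394 = 0.5482
  refund: TP=109, FP=3+43+26=72, FN=21+22+19=62 → 218/352 = 0.6193
  complaint: TP=58, FP=2+43+19=64, FN=28+31+26=85 → 116/265 = 0.4377
Highest is class 'refund' with F1 score = 0.619.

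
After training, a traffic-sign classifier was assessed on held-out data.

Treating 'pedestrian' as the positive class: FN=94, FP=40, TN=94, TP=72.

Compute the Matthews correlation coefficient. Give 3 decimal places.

MCC = (TP·TN − FP·FN) / √((TP+FP)(TP+FN)(TN+FP)(TN+FN))
Numerator = 72·94 − 40·94 = 3008
Denominator = √(112·166·134·188) = √468369664 = 21641.8498
MCC = 3008 / 21641.8498 = 0.139

0.139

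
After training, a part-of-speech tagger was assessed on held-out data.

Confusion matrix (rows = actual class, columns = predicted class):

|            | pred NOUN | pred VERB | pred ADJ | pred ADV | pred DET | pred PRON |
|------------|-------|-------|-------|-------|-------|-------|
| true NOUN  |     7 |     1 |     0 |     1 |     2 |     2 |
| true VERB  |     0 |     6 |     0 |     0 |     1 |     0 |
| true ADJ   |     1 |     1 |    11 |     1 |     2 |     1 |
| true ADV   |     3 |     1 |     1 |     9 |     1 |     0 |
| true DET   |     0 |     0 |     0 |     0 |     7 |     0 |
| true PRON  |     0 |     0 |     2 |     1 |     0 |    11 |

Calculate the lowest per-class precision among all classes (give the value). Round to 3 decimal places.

0.538

Per-class precision (TP/(TP+FP)):
  NOUN: TP=7, FP=0+1+3+0+0=4 → 7/11 = 0.6364
  VERB: TP=6, FP=1+1+1+0+0=3 → 6/9 = 0.6667
  ADJ: TP=11, FP=0+0+1+0+2=3 → 11/14 = 0.7857
  ADV: TP=9, FP=1+0+1+0+1=3 → 9/12 = 0.7500
  DET: TP=7, FP=2+1+2+1+0=6 → 7/13 = 0.5385
  PRON: TP=11, FP=2+0+1+0+0=3 → 11/14 = 0.7857
Lowest is class 'DET' with precision = 0.538.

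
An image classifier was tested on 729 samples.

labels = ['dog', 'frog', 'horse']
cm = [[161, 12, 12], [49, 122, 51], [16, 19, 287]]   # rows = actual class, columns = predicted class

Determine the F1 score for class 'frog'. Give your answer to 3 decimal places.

0.651

Take TP from the diagonal, FP from the rest of the 'frog' prediction marginal, FN from the rest of the 'frog' actual marginal.
F1 score = 2·TP/(2·TP+FP+FN).
frog: TP=122, FP=12+19=31, FN=49+51=100 → 244/375 = 0.6507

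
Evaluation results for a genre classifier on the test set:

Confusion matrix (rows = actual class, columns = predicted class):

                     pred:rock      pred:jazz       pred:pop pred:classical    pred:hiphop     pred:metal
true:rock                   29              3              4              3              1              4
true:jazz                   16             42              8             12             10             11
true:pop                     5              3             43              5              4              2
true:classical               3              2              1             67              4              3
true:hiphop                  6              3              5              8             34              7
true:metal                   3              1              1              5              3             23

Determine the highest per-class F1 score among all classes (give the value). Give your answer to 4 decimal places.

Per-class F1 score (2·TP/(2·TP+FP+FN)):
  rock: TP=29, FP=16+5+3+6+3=33, FN=3+4+3+1+4=15 → 58/106 = 0.54717
  jazz: TP=42, FP=3+3+2+3+1=12, FN=16+8+12+10+11=57 → 84/153 = 0.54902
  pop: TP=43, FP=4+8+1+5+1=19, FN=5+3+5+4+2=19 → 86/124 = 0.69355
  classical: TP=67, FP=3+12+5+8+5=33, FN=3+2+1+4+3=13 → 134/180 = 0.74444
  hiphop: TP=34, FP=1+10+4+4+3=22, FN=6+3+5+8+7=29 → 68/119 = 0.57143
  metal: TP=23, FP=4+11+2+3+7=27, FN=3+1+1+5+3=13 → 46/86 = 0.53488
Highest is class 'classical' with F1 score = 0.7444.

0.7444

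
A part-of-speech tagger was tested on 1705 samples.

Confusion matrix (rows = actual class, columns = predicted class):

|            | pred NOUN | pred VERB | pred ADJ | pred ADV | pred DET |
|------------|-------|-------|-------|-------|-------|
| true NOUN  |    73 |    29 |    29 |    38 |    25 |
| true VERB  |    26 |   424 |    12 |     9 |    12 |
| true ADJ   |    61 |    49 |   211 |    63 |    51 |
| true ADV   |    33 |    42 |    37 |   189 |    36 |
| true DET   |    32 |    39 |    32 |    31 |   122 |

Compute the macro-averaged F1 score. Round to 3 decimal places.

Per-class F1 score (2·TP/(2·TP+FP+FN)):
  NOUN: TP=73, FP=26+61+33+32=152, FN=29+29+38+25=121 → 146/419 = 0.3484
  VERB: TP=424, FP=29+49+42+39=159, FN=26+12+9+12=59 → 848/1066 = 0.7955
  ADJ: TP=211, FP=29+12+37+32=110, FN=61+49+63+51=224 → 422/756 = 0.5582
  ADV: TP=189, FP=38+9+63+31=141, FN=33+42+37+36=148 → 378/667 = 0.5667
  DET: TP=122, FP=25+12+51+36=124, FN=32+39+32+31=134 → 244/502 = 0.4861
Macro-F1 score = mean = (0.3484 + 0.7955 + 0.5582 + 0.5667 + 0.4861) / 5 = 0.551

0.551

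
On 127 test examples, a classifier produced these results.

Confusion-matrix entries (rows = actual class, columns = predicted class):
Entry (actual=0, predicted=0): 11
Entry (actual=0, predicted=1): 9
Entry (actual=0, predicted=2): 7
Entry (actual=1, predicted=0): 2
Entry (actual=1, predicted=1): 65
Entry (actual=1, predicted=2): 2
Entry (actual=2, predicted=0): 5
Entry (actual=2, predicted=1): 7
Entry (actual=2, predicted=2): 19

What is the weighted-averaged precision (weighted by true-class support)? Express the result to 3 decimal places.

0.732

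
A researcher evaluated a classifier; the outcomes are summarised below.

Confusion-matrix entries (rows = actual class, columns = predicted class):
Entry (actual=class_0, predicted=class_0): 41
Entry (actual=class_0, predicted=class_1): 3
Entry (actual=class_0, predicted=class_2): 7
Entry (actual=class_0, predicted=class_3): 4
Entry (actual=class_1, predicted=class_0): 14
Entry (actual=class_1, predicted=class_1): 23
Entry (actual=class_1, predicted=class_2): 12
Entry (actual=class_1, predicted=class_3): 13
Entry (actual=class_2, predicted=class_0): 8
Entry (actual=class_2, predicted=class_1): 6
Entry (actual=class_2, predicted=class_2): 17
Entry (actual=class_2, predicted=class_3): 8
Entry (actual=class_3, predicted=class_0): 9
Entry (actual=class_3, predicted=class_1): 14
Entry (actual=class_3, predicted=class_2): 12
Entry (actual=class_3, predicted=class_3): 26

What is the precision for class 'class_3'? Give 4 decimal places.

0.5098

precision = TP/(TP+FP).
class_3: TP=26, FP=4+13+8=25 → 26/51 = 0.50980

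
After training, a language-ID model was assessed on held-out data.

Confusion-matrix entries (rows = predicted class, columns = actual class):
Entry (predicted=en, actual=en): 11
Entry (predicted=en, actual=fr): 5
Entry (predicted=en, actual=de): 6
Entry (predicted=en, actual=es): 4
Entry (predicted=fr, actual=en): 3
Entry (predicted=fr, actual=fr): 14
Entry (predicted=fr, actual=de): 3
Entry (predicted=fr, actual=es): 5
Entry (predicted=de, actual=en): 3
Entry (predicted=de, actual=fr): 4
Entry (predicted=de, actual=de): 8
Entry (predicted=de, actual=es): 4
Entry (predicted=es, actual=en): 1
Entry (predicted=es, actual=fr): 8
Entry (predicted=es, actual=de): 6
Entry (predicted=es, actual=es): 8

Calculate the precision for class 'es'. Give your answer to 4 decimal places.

precision = TP/(TP+FP).
es: TP=8, FP=1+8+6=15 → 8/23 = 0.34783

0.3478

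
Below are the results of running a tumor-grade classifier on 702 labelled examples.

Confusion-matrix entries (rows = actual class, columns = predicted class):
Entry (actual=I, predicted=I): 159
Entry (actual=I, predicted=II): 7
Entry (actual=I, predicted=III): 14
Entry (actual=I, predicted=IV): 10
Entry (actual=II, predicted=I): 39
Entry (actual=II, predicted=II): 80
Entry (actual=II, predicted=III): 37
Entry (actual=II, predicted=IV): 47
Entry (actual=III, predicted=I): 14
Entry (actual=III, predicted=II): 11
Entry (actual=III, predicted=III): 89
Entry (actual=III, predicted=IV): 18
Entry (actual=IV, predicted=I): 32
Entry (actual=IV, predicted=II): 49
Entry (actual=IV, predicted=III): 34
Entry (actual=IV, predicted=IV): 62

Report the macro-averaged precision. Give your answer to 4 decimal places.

0.5400

Per-class precision (TP/(TP+FP)):
  I: TP=159, FP=39+14+32=85 → 159/244 = 0.65164
  II: TP=80, FP=7+11+49=67 → 80/147 = 0.54422
  III: TP=89, FP=14+37+34=85 → 89/174 = 0.51149
  IV: TP=62, FP=10+47+18=75 → 62/137 = 0.45255
Macro-precision = mean = (0.65164 + 0.54422 + 0.51149 + 0.45255) / 4 = 0.5400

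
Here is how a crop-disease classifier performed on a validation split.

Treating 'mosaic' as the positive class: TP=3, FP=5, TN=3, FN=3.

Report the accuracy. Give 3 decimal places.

0.429

Accuracy = (TP+TN)/N = (3+3)/14 = 0.429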